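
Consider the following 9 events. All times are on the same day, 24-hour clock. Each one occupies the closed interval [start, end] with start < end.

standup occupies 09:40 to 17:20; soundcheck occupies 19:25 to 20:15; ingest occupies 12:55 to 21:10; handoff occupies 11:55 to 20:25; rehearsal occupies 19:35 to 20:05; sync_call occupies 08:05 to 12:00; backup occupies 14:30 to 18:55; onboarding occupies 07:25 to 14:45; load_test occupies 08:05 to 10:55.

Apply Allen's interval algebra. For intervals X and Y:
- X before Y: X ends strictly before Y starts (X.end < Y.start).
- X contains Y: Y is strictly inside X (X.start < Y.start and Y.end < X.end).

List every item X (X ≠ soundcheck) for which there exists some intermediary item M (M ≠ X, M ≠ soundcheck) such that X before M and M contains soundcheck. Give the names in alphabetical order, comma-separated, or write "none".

Target soundcheck = [19:25, 20:15].
Intermediaries M with M contains soundcheck: handoff, ingest.
Via handoff — items with X before handoff: load_test.
Via ingest — items with X before ingest: load_test, sync_call.
Union: load_test, sync_call.

load_test, sync_call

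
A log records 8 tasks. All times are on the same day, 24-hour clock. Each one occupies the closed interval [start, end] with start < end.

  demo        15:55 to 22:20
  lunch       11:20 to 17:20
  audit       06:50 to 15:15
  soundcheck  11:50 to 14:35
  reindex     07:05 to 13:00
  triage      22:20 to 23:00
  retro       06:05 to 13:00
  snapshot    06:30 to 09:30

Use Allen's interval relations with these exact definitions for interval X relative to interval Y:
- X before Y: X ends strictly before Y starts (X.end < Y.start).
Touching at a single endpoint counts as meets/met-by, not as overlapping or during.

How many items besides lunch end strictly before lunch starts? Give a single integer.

Target lunch = [11:20, 17:20].
audit [06:50, 15:15] → overlaps → no.
demo [15:55, 22:20] → overlapped-by → no.
reindex [07:05, 13:00] → overlaps → no.
retro [06:05, 13:00] → overlaps → no.
snapshot [06:30, 09:30] → before → counts.
soundcheck [11:50, 14:35] → during → no.
triage [22:20, 23:00] → after → no.
Total: 1.

1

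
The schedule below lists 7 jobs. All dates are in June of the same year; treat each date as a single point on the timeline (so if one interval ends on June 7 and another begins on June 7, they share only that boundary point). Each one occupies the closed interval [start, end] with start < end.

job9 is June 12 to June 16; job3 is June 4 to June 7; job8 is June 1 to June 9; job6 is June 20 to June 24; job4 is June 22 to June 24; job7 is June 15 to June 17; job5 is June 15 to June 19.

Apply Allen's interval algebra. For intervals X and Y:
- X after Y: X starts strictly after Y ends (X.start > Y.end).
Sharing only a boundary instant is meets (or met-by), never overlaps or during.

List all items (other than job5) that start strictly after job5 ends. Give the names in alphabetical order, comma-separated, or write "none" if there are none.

Target job5 = [June 15, June 19].
job3 [June 4, June 7] → before → no.
job4 [June 22, June 24] → after → yes.
job6 [June 20, June 24] → after → yes.
job7 [June 15, June 17] → starts → no.
job8 [June 1, June 9] → before → no.
job9 [June 12, June 16] → overlaps → no.
Result: job4, job6.

job4, job6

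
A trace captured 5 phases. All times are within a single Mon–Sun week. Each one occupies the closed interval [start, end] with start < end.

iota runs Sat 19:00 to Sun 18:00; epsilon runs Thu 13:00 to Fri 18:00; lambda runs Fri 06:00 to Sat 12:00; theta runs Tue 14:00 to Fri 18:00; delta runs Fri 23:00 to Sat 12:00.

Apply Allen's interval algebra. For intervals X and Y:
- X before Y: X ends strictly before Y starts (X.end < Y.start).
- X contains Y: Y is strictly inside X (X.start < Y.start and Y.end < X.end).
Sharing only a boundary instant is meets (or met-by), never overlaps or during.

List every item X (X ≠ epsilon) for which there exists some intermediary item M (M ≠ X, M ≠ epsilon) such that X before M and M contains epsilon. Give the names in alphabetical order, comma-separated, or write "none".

Target epsilon = [Thu 13:00, Fri 18:00].
Intermediaries M with M contains epsilon: none.
Union: none.

none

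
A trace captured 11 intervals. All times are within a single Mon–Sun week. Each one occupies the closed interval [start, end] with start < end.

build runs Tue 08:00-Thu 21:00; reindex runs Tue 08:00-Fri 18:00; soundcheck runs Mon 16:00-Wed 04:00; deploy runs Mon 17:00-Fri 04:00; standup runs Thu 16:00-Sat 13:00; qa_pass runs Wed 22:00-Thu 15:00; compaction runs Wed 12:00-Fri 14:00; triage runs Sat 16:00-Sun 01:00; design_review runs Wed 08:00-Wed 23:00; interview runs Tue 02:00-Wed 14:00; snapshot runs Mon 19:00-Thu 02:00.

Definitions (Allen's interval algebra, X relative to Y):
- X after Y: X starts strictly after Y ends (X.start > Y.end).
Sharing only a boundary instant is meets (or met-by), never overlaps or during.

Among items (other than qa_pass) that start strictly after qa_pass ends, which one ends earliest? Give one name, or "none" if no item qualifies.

Target qa_pass = [Wed 22:00, Thu 15:00].
build [Tue 08:00, Thu 21:00] → contains → excluded.
compaction [Wed 12:00, Fri 14:00] → contains → excluded.
deploy [Mon 17:00, Fri 04:00] → contains → excluded.
design_review [Wed 08:00, Wed 23:00] → overlaps → excluded.
interview [Tue 02:00, Wed 14:00] → before → excluded.
reindex [Tue 08:00, Fri 18:00] → contains → excluded.
snapshot [Mon 19:00, Thu 02:00] → overlaps → excluded.
soundcheck [Mon 16:00, Wed 04:00] → before → excluded.
standup [Thu 16:00, Sat 13:00] → after → candidate.
triage [Sat 16:00, Sun 01:00] → after → candidate.
Among candidates, earliest end is Sat 13:00 → standup.

standup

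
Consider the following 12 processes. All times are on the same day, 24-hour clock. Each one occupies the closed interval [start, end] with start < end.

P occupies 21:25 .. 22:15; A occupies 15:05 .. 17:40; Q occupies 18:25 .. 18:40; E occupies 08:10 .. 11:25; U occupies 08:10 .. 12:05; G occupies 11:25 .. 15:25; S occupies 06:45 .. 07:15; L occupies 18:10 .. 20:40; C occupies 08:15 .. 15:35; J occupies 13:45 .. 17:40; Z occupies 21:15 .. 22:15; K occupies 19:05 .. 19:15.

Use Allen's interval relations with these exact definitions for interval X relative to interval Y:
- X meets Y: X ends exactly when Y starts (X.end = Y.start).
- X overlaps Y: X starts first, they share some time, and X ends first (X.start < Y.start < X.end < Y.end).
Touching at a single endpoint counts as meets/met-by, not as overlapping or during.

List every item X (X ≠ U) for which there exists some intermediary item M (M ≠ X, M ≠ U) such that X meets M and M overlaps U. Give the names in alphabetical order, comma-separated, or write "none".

none

Target U = [08:10, 12:05].
Intermediaries M with M overlaps U: none.
Union: none.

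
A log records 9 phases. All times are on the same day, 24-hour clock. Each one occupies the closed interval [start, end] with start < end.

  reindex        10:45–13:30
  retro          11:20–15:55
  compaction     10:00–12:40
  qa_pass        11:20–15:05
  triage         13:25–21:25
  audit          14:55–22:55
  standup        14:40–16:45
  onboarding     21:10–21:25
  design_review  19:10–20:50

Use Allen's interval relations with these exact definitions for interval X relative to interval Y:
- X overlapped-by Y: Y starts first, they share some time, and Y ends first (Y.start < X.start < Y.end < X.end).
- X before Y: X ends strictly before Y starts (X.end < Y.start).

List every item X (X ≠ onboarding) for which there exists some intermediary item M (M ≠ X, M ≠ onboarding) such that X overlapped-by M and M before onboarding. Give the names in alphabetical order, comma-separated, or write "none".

Target onboarding = [21:10, 21:25].
Intermediaries M with M before onboarding: compaction, design_review, qa_pass, reindex, retro, standup.
Via compaction — items with X overlapped-by compaction: qa_pass, reindex, retro.
Via design_review — items with X overlapped-by design_review: none.
Via qa_pass — items with X overlapped-by qa_pass: audit, standup, triage.
Via reindex — items with X overlapped-by reindex: qa_pass, retro, triage.
Via retro — items with X overlapped-by retro: audit, standup, triage.
Via standup — items with X overlapped-by standup: audit.
Union: audit, qa_pass, reindex, retro, standup, triage.

audit, qa_pass, reindex, retro, standup, triage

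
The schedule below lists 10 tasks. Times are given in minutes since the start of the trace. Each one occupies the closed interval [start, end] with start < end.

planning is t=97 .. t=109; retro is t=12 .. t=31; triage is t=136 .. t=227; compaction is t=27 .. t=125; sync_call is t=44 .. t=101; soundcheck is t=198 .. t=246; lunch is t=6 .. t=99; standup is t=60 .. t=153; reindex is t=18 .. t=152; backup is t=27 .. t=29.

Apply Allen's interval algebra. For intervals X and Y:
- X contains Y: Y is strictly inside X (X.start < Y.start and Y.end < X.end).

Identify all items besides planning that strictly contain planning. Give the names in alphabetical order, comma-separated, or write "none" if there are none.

Target planning = [t=97, t=109].
backup [t=27, t=29] → before → no.
compaction [t=27, t=125] → contains → yes.
lunch [t=6, t=99] → overlaps → no.
reindex [t=18, t=152] → contains → yes.
retro [t=12, t=31] → before → no.
soundcheck [t=198, t=246] → after → no.
standup [t=60, t=153] → contains → yes.
sync_call [t=44, t=101] → overlaps → no.
triage [t=136, t=227] → after → no.
Result: compaction, reindex, standup.

compaction, reindex, standup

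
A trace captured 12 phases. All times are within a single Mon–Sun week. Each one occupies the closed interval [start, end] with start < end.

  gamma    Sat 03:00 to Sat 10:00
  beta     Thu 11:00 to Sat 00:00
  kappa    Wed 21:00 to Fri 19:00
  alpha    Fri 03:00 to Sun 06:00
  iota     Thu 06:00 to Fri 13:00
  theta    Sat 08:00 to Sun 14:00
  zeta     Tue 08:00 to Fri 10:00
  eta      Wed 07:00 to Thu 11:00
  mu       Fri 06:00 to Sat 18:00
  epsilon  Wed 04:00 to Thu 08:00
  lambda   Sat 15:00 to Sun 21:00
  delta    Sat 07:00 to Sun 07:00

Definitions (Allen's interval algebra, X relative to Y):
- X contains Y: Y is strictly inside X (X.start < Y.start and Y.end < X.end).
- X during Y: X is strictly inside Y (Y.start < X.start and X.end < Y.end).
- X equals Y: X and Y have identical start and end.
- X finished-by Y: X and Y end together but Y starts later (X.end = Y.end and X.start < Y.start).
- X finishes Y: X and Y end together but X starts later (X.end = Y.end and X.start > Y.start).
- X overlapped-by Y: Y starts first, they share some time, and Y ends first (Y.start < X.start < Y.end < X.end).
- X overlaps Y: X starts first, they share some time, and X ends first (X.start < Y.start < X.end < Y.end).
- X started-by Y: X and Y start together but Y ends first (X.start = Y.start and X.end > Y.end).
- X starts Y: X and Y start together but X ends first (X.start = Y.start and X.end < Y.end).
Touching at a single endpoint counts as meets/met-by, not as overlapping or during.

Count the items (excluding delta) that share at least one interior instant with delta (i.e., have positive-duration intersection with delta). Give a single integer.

Target delta = [Sat 07:00, Sun 07:00].
alpha [Fri 03:00, Sun 06:00] → overlaps → counts.
beta [Thu 11:00, Sat 00:00] → before → no.
epsilon [Wed 04:00, Thu 08:00] → before → no.
eta [Wed 07:00, Thu 11:00] → before → no.
gamma [Sat 03:00, Sat 10:00] → overlaps → counts.
iota [Thu 06:00, Fri 13:00] → before → no.
kappa [Wed 21:00, Fri 19:00] → before → no.
lambda [Sat 15:00, Sun 21:00] → overlapped-by → counts.
mu [Fri 06:00, Sat 18:00] → overlaps → counts.
theta [Sat 08:00, Sun 14:00] → overlapped-by → counts.
zeta [Tue 08:00, Fri 10:00] → before → no.
Total: 5.

5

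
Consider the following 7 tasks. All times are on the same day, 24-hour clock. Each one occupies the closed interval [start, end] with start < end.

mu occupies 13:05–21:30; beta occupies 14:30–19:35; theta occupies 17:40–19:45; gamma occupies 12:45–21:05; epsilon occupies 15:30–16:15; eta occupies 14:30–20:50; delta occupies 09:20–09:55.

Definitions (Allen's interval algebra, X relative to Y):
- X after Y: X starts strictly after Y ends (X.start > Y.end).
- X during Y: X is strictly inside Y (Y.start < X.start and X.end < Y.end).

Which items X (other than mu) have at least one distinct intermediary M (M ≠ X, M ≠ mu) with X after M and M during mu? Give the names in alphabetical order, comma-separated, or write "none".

theta

Target mu = [13:05, 21:30].
Intermediaries M with M during mu: beta, epsilon, eta, theta.
Via beta — items with X after beta: none.
Via epsilon — items with X after epsilon: theta.
Via eta — items with X after eta: none.
Via theta — items with X after theta: none.
Union: theta.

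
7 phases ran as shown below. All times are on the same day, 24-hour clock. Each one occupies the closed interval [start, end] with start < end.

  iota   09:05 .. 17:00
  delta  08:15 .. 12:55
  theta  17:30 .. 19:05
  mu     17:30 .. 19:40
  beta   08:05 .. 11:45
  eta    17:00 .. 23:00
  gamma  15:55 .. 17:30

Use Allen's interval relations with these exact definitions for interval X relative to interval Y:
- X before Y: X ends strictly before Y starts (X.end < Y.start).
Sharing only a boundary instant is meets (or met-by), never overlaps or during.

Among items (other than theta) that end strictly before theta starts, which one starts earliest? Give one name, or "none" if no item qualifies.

Target theta = [17:30, 19:05].
beta [08:05, 11:45] → before → candidate.
delta [08:15, 12:55] → before → candidate.
eta [17:00, 23:00] → contains → excluded.
gamma [15:55, 17:30] → meets → excluded.
iota [09:05, 17:00] → before → candidate.
mu [17:30, 19:40] → started-by → excluded.
Among candidates, earliest start is 08:05 → beta.

beta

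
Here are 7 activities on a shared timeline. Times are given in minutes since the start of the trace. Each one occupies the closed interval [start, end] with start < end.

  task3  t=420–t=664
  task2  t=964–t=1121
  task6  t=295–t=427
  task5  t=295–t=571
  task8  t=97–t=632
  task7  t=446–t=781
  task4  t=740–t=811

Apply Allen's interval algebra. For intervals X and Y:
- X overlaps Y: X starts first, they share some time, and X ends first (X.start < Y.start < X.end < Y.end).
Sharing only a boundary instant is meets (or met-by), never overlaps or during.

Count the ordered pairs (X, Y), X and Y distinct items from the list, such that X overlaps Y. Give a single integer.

Checking all 42 ordered pairs for relation 'overlaps'; matching pairs in alphabetical order:
(task3, task7): task3 overlaps task7 ✓
(task5, task3): task5 overlaps task3 ✓
(task5, task7): task5 overlaps task7 ✓
(task6, task3): task6 overlaps task3 ✓
(task7, task4): task7 overlaps task4 ✓
(task8, task3): task8 overlaps task3 ✓
(task8, task7): task8 overlaps task7 ✓
Count: 7.

7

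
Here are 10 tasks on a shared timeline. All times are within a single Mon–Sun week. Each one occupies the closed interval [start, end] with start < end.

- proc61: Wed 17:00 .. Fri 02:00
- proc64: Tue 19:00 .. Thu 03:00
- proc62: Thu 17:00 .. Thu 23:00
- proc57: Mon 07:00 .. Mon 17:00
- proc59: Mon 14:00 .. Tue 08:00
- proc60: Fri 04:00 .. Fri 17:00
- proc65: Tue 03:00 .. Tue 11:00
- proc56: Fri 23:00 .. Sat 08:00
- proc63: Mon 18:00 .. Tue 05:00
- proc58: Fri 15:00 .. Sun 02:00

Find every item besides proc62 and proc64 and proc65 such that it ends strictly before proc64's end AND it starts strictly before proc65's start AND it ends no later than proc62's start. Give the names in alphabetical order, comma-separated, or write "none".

proc57, proc59, proc63

Conditions: its end is strictly before proc64's end (X.end < Thu 03:00) AND its start is strictly before proc65's start (X.start < Tue 03:00) AND its end is no later than proc62's start (X.end <= Thu 17:00).
proc56: end Sat 08:00 < Thu 03:00? ✗; start Fri 23:00 < Tue 03:00? ✗; end Sat 08:00 <= Thu 17:00? ✗ → no.
proc57: end Mon 17:00 < Thu 03:00? ✓; start Mon 07:00 < Tue 03:00? ✓; end Mon 17:00 <= Thu 17:00? ✓ → yes.
proc58: end Sun 02:00 < Thu 03:00? ✗; start Fri 15:00 < Tue 03:00? ✗; end Sun 02:00 <= Thu 17:00? ✗ → no.
proc59: end Tue 08:00 < Thu 03:00? ✓; start Mon 14:00 < Tue 03:00? ✓; end Tue 08:00 <= Thu 17:00? ✓ → yes.
proc60: end Fri 17:00 < Thu 03:00? ✗; start Fri 04:00 < Tue 03:00? ✗; end Fri 17:00 <= Thu 17:00? ✗ → no.
proc61: end Fri 02:00 < Thu 03:00? ✗; start Wed 17:00 < Tue 03:00? ✗; end Fri 02:00 <= Thu 17:00? ✗ → no.
proc63: end Tue 05:00 < Thu 03:00? ✓; start Mon 18:00 < Tue 03:00? ✓; end Tue 05:00 <= Thu 17:00? ✓ → yes.
Result: proc57, proc59, proc63.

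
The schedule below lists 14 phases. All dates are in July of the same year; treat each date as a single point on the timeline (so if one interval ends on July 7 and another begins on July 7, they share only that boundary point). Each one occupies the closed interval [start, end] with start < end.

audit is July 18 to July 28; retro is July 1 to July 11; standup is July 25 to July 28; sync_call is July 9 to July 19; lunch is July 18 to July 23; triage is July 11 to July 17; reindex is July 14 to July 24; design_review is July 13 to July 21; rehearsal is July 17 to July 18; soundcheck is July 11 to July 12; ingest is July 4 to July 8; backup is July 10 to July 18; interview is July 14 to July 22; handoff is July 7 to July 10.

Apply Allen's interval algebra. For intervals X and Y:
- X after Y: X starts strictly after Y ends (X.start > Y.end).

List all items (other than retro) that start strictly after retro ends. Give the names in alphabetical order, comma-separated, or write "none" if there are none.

Target retro = [July 1, July 11].
audit [July 18, July 28] → after → yes.
backup [July 10, July 18] → overlapped-by → no.
design_review [July 13, July 21] → after → yes.
handoff [July 7, July 10] → during → no.
ingest [July 4, July 8] → during → no.
interview [July 14, July 22] → after → yes.
lunch [July 18, July 23] → after → yes.
rehearsal [July 17, July 18] → after → yes.
reindex [July 14, July 24] → after → yes.
soundcheck [July 11, July 12] → met-by → no.
standup [July 25, July 28] → after → yes.
sync_call [July 9, July 19] → overlapped-by → no.
triage [July 11, July 17] → met-by → no.
Result: audit, design_review, interview, lunch, rehearsal, reindex, standup.

audit, design_review, interview, lunch, rehearsal, reindex, standup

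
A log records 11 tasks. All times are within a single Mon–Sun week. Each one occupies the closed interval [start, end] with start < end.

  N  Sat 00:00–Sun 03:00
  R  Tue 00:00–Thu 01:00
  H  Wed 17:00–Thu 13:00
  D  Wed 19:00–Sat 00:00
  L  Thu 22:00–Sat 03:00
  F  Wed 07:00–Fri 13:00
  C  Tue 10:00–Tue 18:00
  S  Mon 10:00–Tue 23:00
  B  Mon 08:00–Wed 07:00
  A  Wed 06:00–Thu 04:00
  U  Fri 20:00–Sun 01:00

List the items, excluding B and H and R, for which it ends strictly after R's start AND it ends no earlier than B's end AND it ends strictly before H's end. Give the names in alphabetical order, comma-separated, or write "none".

Conditions: its end is strictly after R's start (X.end > Tue 00:00) AND its end is no earlier than B's end (X.end >= Wed 07:00) AND its end is strictly before H's end (X.end < Thu 13:00).
A: end Thu 04:00 > Tue 00:00? ✓; end Thu 04:00 >= Wed 07:00? ✓; end Thu 04:00 < Thu 13:00? ✓ → yes.
C: end Tue 18:00 > Tue 00:00? ✓; end Tue 18:00 >= Wed 07:00? ✗; end Tue 18:00 < Thu 13:00? ✓ → no.
D: end Sat 00:00 > Tue 00:00? ✓; end Sat 00:00 >= Wed 07:00? ✓; end Sat 00:00 < Thu 13:00? ✗ → no.
F: end Fri 13:00 > Tue 00:00? ✓; end Fri 13:00 >= Wed 07:00? ✓; end Fri 13:00 < Thu 13:00? ✗ → no.
L: end Sat 03:00 > Tue 00:00? ✓; end Sat 03:00 >= Wed 07:00? ✓; end Sat 03:00 < Thu 13:00? ✗ → no.
N: end Sun 03:00 > Tue 00:00? ✓; end Sun 03:00 >= Wed 07:00? ✓; end Sun 03:00 < Thu 13:00? ✗ → no.
S: end Tue 23:00 > Tue 00:00? ✓; end Tue 23:00 >= Wed 07:00? ✗; end Tue 23:00 < Thu 13:00? ✓ → no.
U: end Sun 01:00 > Tue 00:00? ✓; end Sun 01:00 >= Wed 07:00? ✓; end Sun 01:00 < Thu 13:00? ✗ → no.
Result: A.

A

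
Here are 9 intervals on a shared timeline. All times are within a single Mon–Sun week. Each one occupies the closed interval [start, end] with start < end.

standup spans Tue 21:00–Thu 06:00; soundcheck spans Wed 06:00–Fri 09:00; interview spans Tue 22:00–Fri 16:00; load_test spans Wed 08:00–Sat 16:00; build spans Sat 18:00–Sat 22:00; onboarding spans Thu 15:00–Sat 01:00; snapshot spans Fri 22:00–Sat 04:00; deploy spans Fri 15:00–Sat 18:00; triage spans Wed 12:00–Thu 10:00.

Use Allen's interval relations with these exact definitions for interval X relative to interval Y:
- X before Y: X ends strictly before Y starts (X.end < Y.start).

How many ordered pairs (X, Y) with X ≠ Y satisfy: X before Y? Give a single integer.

16

Checking all 72 ordered pairs for relation 'before'; matching pairs in alphabetical order:
(interview, build): interview before build ✓
(interview, snapshot): interview before snapshot ✓
(load_test, build): load_test before build ✓
(onboarding, build): onboarding before build ✓
(snapshot, build): snapshot before build ✓
(soundcheck, build): soundcheck before build ✓
(soundcheck, deploy): soundcheck before deploy ✓
(soundcheck, snapshot): soundcheck before snapshot ✓
(standup, build): standup before build ✓
(standup, deploy): standup before deploy ✓
(standup, onboarding): standup before onboarding ✓
(standup, snapshot): standup before snapshot ✓
(triage, build): triage before build ✓
(triage, deploy): triage before deploy ✓
(triage, onboarding): triage before onboarding ✓
(triage, snapshot): triage before snapshot ✓
Count: 16.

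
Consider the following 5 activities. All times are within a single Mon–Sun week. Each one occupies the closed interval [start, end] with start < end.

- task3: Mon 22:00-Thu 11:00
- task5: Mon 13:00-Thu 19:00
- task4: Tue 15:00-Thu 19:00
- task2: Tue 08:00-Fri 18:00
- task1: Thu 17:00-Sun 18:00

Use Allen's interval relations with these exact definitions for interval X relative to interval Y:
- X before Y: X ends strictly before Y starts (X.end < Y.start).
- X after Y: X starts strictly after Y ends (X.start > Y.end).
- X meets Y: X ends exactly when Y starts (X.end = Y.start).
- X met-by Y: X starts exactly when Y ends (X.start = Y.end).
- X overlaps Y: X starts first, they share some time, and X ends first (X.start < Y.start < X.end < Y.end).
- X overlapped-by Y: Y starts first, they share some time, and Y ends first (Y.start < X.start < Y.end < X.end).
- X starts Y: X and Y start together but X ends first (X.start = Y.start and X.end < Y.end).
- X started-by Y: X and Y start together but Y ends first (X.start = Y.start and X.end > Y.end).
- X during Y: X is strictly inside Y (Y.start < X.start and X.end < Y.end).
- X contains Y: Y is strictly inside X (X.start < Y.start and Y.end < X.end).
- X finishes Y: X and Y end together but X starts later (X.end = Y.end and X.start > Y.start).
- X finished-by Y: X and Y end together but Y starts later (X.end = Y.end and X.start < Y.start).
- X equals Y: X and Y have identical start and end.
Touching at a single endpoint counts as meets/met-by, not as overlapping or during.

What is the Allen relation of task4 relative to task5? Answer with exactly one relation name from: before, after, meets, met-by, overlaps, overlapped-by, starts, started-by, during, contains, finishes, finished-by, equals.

task4 = [Tue 15:00, Thu 19:00]; task5 = [Mon 13:00, Thu 19:00].
Compare endpoints: task4.start > task5.start, task4.start < task5.end, task4.end > task5.start, task4.end = task5.end.
That pattern is 'finishes'.

finishes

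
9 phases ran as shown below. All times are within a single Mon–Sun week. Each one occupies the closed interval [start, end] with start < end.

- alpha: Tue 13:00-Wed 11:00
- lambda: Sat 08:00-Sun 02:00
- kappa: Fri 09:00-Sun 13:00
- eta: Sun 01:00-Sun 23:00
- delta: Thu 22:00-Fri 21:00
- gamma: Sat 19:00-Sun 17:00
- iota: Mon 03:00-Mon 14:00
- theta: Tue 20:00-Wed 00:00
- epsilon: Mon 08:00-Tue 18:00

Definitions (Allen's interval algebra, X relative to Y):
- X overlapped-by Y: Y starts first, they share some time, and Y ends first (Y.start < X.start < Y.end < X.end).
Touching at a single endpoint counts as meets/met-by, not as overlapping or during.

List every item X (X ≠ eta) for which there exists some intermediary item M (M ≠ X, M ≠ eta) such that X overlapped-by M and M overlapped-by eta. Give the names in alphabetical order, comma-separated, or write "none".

none

Target eta = [Sun 01:00, Sun 23:00].
Intermediaries M with M overlapped-by eta: none.
Union: none.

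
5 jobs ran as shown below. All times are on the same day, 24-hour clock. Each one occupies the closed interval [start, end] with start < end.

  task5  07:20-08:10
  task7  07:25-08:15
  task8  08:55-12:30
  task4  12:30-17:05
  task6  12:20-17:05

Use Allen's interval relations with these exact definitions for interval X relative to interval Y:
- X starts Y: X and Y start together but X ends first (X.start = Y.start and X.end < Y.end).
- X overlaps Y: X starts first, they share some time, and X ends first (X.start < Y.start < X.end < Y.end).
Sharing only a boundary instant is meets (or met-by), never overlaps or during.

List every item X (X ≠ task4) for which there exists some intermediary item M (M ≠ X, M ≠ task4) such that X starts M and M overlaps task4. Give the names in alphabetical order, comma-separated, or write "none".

none

Target task4 = [12:30, 17:05].
Intermediaries M with M overlaps task4: none.
Union: none.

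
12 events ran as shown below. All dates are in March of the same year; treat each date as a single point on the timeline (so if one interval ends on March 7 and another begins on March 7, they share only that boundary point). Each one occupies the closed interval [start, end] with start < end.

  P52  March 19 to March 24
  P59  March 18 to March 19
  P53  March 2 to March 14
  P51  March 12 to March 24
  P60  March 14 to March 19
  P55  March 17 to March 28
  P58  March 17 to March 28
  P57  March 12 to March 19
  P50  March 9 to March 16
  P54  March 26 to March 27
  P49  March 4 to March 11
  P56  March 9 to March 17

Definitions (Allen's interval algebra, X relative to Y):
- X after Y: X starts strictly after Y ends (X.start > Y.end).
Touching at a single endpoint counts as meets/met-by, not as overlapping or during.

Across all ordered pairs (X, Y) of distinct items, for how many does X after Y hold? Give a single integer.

26

Checking all 132 ordered pairs for relation 'after'; matching pairs in alphabetical order:
(P51, P49): P51 after P49 ✓
(P52, P49): P52 after P49 ✓
(P52, P50): P52 after P50 ✓
(P52, P53): P52 after P53 ✓
(P52, P56): P52 after P56 ✓
(P54, P49): P54 after P49 ✓
(P54, P50): P54 after P50 ✓
(P54, P51): P54 after P51 ✓
(P54, P52): P54 after P52 ✓
(P54, P53): P54 after P53 ✓
(P54, P56): P54 after P56 ✓
(P54, P57): P54 after P57 ✓
(P54, P59): P54 after P59 ✓
(P54, P60): P54 after P60 ✓
(P55, P49): P55 after P49 ✓
(P55, P50): P55 after P50 ✓
(P55, P53): P55 after P53 ✓
(P57, P49): P57 after P49 ✓
(P58, P49): P58 after P49 ✓
(P58, P50): P58 after P50 ✓
(P58, P53): P58 after P53 ✓
(P59, P49): P59 after P49 ✓
(P59, P50): P59 after P50 ✓
(P59, P53): P59 after P53 ✓
... plus 2 further pairs not listed.
Count: 26.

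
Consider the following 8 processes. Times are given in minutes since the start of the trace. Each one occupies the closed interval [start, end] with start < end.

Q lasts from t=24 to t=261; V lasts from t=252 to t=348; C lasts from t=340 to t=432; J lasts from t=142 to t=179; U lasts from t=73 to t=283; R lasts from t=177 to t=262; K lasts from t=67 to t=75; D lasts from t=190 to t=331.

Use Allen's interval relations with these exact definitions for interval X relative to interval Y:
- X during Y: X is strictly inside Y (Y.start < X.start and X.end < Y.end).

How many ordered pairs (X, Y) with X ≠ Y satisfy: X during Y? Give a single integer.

Checking all 56 ordered pairs for relation 'during'; matching pairs in alphabetical order:
(J, Q): J during Q ✓
(J, U): J during U ✓
(K, Q): K during Q ✓
(R, U): R during U ✓
Count: 4.

4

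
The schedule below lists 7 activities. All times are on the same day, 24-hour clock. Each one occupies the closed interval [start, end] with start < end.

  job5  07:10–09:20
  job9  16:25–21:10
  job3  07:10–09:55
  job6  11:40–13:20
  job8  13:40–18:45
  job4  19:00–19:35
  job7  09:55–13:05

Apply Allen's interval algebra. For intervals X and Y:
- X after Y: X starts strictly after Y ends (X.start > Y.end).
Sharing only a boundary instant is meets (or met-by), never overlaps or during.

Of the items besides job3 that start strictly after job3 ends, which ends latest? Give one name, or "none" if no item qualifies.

job9

Target job3 = [07:10, 09:55].
job4 [19:00, 19:35] → after → candidate.
job5 [07:10, 09:20] → starts → excluded.
job6 [11:40, 13:20] → after → candidate.
job7 [09:55, 13:05] → met-by → excluded.
job8 [13:40, 18:45] → after → candidate.
job9 [16:25, 21:10] → after → candidate.
Among candidates, latest end is 21:10 → job9.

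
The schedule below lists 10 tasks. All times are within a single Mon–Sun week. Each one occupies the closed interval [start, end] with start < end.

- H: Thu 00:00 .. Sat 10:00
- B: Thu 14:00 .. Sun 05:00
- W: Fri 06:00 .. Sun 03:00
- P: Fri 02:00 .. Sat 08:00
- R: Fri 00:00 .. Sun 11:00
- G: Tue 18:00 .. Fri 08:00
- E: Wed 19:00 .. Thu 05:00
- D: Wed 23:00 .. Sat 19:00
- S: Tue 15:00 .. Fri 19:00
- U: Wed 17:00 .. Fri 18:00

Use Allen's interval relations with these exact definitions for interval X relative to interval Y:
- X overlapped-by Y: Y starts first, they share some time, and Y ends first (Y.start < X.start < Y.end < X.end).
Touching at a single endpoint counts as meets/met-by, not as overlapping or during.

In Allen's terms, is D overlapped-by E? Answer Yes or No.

Yes

D = [Wed 23:00, Sat 19:00], E = [Wed 19:00, Thu 05:00].
Actual relation of D to E: overlapped-by.
Asked whether 'overlapped-by' holds → Yes.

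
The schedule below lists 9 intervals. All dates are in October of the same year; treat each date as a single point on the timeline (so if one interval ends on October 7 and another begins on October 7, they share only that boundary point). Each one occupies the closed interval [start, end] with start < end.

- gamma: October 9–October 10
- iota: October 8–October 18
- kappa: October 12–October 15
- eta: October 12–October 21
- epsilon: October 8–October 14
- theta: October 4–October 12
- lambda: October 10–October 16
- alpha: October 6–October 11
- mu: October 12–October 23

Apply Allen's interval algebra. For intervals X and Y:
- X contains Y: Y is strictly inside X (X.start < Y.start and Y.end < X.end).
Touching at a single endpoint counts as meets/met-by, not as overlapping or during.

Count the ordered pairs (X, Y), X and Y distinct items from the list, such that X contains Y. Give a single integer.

Checking all 72 ordered pairs for relation 'contains'; matching pairs in alphabetical order:
(alpha, gamma): alpha contains gamma ✓
(epsilon, gamma): epsilon contains gamma ✓
(iota, gamma): iota contains gamma ✓
(iota, kappa): iota contains kappa ✓
(iota, lambda): iota contains lambda ✓
(lambda, kappa): lambda contains kappa ✓
(theta, alpha): theta contains alpha ✓
(theta, gamma): theta contains gamma ✓
Count: 8.

8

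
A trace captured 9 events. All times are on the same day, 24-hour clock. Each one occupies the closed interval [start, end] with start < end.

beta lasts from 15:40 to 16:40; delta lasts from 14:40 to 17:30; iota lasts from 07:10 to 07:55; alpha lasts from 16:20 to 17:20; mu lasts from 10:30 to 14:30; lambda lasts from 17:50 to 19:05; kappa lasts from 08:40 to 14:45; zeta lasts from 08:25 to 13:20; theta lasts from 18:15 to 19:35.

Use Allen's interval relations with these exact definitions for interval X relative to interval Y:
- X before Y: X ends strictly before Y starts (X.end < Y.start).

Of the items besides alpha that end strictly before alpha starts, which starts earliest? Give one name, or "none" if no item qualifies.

Target alpha = [16:20, 17:20].
beta [15:40, 16:40] → overlaps → excluded.
delta [14:40, 17:30] → contains → excluded.
iota [07:10, 07:55] → before → candidate.
kappa [08:40, 14:45] → before → candidate.
lambda [17:50, 19:05] → after → excluded.
mu [10:30, 14:30] → before → candidate.
theta [18:15, 19:35] → after → excluded.
zeta [08:25, 13:20] → before → candidate.
Among candidates, earliest start is 07:10 → iota.

iota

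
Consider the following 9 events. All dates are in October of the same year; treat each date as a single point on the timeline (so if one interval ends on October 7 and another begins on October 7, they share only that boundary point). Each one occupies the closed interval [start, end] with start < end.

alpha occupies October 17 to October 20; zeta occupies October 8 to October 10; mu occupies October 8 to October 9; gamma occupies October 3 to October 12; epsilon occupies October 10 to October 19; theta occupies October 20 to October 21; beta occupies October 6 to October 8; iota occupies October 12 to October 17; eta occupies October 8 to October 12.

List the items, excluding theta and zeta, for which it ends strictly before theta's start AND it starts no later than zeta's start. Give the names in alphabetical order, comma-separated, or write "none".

beta, eta, gamma, mu

Conditions: its end is strictly before theta's start (X.end < October 20) AND its start is no later than zeta's start (X.start <= October 8).
alpha: end October 20 < October 20? ✗; start October 17 <= October 8? ✗ → no.
beta: end October 8 < October 20? ✓; start October 6 <= October 8? ✓ → yes.
epsilon: end October 19 < October 20? ✓; start October 10 <= October 8? ✗ → no.
eta: end October 12 < October 20? ✓; start October 8 <= October 8? ✓ → yes.
gamma: end October 12 < October 20? ✓; start October 3 <= October 8? ✓ → yes.
iota: end October 17 < October 20? ✓; start October 12 <= October 8? ✗ → no.
mu: end October 9 < October 20? ✓; start October 8 <= October 8? ✓ → yes.
Result: beta, eta, gamma, mu.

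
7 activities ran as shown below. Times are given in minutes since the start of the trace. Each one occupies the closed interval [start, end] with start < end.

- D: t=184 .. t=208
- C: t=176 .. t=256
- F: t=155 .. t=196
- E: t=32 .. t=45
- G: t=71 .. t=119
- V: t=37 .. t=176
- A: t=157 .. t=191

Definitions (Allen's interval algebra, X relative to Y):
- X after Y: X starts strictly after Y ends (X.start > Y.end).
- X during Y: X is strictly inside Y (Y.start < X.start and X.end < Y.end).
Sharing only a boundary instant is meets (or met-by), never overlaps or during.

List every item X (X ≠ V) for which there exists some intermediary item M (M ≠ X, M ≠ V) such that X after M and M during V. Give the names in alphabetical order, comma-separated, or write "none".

Target V = [t=37, t=176].
Intermediaries M with M during V: G.
Via G — items with X after G: A, C, D, F.
Union: A, C, D, F.

A, C, D, F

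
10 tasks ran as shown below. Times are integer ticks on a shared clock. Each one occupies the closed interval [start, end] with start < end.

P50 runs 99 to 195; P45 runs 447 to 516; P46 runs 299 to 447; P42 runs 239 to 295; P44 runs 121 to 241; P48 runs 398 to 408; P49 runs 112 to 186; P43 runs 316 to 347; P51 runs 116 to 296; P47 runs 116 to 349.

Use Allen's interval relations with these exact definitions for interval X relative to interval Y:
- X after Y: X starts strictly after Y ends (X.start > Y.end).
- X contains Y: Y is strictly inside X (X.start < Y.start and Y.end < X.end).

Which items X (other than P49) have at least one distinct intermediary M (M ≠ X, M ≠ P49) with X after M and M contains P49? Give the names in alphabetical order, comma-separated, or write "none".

Target P49 = [112, 186].
Intermediaries M with M contains P49: P50.
Via P50 — items with X after P50: P42, P43, P45, P46, P48.
Union: P42, P43, P45, P46, P48.

P42, P43, P45, P46, P48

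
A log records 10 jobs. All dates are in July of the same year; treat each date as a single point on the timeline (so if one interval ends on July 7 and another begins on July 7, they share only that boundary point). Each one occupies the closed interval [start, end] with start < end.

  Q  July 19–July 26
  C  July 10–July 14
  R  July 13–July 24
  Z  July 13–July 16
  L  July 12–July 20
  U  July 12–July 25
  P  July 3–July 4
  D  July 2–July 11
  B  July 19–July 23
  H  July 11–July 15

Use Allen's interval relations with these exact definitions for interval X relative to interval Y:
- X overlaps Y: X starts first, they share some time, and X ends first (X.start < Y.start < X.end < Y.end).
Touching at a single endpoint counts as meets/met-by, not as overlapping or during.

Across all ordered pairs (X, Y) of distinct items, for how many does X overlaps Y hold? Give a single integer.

15

Checking all 90 ordered pairs for relation 'overlaps'; matching pairs in alphabetical order:
(C, H): C overlaps H ✓
(C, L): C overlaps L ✓
(C, R): C overlaps R ✓
(C, U): C overlaps U ✓
(C, Z): C overlaps Z ✓
(D, C): D overlaps C ✓
(H, L): H overlaps L ✓
(H, R): H overlaps R ✓
(H, U): H overlaps U ✓
(H, Z): H overlaps Z ✓
(L, B): L overlaps B ✓
(L, Q): L overlaps Q ✓
(L, R): L overlaps R ✓
(R, Q): R overlaps Q ✓
(U, Q): U overlaps Q ✓
Count: 15.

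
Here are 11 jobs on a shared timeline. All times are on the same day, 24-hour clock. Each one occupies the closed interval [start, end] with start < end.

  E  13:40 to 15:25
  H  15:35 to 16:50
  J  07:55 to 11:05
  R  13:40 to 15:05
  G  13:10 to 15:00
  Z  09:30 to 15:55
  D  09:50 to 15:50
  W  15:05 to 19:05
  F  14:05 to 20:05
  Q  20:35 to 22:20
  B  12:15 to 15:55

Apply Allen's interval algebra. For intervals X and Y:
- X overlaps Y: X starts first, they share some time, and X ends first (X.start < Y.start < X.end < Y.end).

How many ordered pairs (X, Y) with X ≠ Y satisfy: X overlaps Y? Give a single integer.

Checking all 110 ordered pairs for relation 'overlaps'; matching pairs in alphabetical order:
(B, F): B overlaps F ✓
(B, H): B overlaps H ✓
(B, W): B overlaps W ✓
(D, B): D overlaps B ✓
(D, F): D overlaps F ✓
(D, H): D overlaps H ✓
(D, W): D overlaps W ✓
(E, F): E overlaps F ✓
(E, W): E overlaps W ✓
(G, E): G overlaps E ✓
(G, F): G overlaps F ✓
(G, R): G overlaps R ✓
(J, D): J overlaps D ✓
(J, Z): J overlaps Z ✓
(R, F): R overlaps F ✓
(Z, F): Z overlaps F ✓
(Z, H): Z overlaps H ✓
(Z, W): Z overlaps W ✓
Count: 18.

18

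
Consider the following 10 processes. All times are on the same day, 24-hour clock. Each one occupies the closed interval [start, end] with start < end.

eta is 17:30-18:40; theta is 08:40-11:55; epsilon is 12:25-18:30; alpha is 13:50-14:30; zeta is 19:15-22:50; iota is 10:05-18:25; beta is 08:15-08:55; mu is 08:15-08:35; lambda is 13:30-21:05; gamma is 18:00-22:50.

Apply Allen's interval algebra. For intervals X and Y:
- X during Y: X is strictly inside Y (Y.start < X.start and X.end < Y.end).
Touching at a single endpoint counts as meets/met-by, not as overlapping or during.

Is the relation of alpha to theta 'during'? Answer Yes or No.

alpha = [13:50, 14:30], theta = [08:40, 11:55].
Actual relation of alpha to theta: after.
Asked whether 'during' holds → No.

No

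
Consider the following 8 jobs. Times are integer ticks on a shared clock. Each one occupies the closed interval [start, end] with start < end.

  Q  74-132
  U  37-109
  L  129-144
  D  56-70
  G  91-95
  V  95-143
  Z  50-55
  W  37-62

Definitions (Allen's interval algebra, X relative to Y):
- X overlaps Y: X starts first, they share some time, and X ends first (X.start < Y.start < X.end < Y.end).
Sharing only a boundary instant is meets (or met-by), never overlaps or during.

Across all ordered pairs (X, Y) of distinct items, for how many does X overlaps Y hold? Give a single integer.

6

Checking all 56 ordered pairs for relation 'overlaps'; matching pairs in alphabetical order:
(Q, L): Q overlaps L ✓
(Q, V): Q overlaps V ✓
(U, Q): U overlaps Q ✓
(U, V): U overlaps V ✓
(V, L): V overlaps L ✓
(W, D): W overlaps D ✓
Count: 6.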